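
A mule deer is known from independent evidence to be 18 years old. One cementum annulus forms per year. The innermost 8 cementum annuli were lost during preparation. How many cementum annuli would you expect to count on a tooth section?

One cementum annulus per year gives 18 cementum annuli over 18 years.
Subtracting the 8 cementum annuli not captured gives 18 − 8 = 10 cementum annuli in the record.

10 cementum annuli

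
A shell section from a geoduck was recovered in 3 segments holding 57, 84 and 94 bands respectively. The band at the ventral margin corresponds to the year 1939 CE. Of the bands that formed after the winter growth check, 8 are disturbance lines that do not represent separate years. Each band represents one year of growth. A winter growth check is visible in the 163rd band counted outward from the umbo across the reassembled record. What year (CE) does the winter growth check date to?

Total bands = 57 + 84 + 94 = 235.
235 − 163 = 72 bands lie beyond the winter growth check toward the ventral margin.
Excluding 8 false bands: 72 − 8 = 64.
Counting back 64 years from 1939 CE places the winter growth check in 1939 − 64 = 1875 CE.

1875 CE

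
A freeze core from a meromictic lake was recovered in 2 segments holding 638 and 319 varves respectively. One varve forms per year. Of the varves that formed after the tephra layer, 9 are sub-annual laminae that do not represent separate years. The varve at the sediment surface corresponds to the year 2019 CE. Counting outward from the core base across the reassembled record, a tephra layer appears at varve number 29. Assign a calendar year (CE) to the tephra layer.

1100 CE

Total varves = 638 + 319 = 957.
957 − 29 = 928 varves lie beyond the tephra layer toward the sediment surface.
Excluding 9 false varves: 928 − 9 = 919.
Counting back 919 years from 2019 CE places the tephra layer in 2019 − 919 = 1100 CE.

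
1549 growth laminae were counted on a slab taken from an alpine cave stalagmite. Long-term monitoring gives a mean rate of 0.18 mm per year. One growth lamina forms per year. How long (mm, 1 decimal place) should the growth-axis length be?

1549 years of growth are recorded.
Length ≈ 0.18 × 1549 = 278.8 mm.

278.8 mm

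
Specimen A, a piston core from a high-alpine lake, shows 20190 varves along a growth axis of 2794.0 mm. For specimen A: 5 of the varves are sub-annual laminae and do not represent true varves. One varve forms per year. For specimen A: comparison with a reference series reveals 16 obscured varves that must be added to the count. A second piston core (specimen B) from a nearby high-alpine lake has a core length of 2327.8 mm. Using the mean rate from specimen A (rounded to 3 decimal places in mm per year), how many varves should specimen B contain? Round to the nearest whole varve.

16868 varves

Specimen A: true varve count = 20190 − 5 + 16 = 20201.
A: Mean rate = 2794.0 mm / 20201 years ≈ 0.138 mm per year.
Specimen B: 2327.8 mm / 0.138 mm per year = 16868.12 years ≈ 16868 varves.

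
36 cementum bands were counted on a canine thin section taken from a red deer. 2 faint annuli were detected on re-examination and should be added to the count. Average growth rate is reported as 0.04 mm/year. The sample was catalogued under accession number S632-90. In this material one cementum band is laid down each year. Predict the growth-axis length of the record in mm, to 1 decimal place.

1.5 mm

Correcting the raw count gives 36 + 2 = 38 true cementum bands.
Predicted length = 0.04 mm/year × 38 years = 1.5 mm.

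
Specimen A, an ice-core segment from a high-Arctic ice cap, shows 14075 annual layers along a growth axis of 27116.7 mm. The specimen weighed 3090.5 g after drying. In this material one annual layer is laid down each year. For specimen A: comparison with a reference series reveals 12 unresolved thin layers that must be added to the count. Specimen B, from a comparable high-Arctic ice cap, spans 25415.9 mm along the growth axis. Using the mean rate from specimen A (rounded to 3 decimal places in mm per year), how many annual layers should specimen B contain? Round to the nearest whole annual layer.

Specimen A: true annual layer count = 14075 + 12 = 14087.
A: 27116.7 mm over 14087 years gives 27116.7 / 14087 ≈ 1.925 mm/year.
For B, 25415.9 / 1.925 = 13203.06 years ≈ 13203 annual layers.

13203 annual layers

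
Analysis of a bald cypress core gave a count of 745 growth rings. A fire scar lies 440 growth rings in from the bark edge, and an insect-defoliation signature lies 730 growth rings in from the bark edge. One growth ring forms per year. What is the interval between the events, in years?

Separation: 730 − 440 = 290 growth rings.
One growth ring per year makes the interval 290 years.

290 yr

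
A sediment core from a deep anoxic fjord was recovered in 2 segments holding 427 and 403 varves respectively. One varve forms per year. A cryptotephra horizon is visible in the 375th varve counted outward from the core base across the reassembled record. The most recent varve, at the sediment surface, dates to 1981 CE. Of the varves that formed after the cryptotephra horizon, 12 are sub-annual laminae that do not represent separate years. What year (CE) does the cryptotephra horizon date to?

Total varves = 427 + 403 = 830.
830 − 375 = 455 varves lie beyond the cryptotephra horizon toward the sediment surface.
Excluding 12 false varves: 455 − 12 = 443.
Counting back 443 years from 1981 CE places the cryptotephra horizon in 1981 − 443 = 1538 CE.

1538 CE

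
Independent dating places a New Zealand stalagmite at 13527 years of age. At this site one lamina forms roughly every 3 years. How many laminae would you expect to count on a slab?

One lamina every 3 years means 13527 / 3 = 4509 laminae.
So 4509 laminae should be present.

4509 laminae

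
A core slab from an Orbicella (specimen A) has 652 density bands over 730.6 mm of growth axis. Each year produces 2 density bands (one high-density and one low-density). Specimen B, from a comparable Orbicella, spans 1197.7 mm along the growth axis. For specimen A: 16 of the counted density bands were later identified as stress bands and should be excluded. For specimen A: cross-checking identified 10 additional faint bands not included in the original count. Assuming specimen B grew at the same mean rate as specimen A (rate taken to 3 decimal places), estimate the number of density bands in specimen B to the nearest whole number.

Specimen A: true density band count = 652 − 16 + 10 = 646.
Specimen A: with 2 density bands per year, 646 / 2 = 323 years.
A: Extension rate ≈ 730.6 / 323 = 2.262 mm per year.
Specimen B: 1197.7 mm / 2.262 mm per year = 529.49 years; at 2 density bands per year that is 529.49 × 2 ≈ 1059 density bands.

1059 density bands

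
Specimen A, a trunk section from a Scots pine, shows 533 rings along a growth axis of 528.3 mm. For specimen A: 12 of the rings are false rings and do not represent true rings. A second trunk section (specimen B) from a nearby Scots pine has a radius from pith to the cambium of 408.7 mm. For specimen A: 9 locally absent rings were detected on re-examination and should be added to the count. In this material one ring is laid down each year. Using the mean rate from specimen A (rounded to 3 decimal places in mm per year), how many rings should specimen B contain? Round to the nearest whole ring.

410 rings

Specimen A: true ring count = 533 − 12 + 9 = 530.
A: 528.3 mm over 530 years gives 528.3 / 530 ≈ 0.997 mm/yr.
B spans 408.7 / 0.997 = 409.93 years ≈ 410 rings.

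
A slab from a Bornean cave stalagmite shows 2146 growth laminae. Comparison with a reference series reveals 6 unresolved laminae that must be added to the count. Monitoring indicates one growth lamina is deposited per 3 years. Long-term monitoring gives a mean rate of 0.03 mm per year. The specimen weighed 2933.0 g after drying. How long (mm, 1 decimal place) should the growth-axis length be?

193.7 mm

After corrections the count is 2146 + 6 = 2152 growth laminae.
Multiplying by 3 years per growth lamina: 2152 × 3 = 6456 years.
Length ≈ 0.03 × 6456 = 193.7 mm.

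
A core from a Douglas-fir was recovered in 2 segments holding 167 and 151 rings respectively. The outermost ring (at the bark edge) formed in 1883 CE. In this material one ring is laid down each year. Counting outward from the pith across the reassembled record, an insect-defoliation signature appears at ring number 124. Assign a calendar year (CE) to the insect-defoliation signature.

Total rings = 167 + 151 = 318.
Between ring 124 and the bark edge there are 318 − 124 = 194 rings.
Counting back 194 years from 1883 CE places the insect-defoliation signature in 1883 − 194 = 1689 CE.

1689 CE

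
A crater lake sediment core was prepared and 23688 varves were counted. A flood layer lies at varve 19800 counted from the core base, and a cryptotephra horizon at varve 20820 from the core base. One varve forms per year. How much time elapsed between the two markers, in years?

1020 years

The two markers are separated by 20820 − 19800 = 1020 varves.
That is 1020 years at one varve per year.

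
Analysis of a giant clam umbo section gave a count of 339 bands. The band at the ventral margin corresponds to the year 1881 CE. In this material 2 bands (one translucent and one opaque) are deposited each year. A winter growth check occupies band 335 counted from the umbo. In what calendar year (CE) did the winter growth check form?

1879 CE

The winter growth check sits at band 335 from the umbo, so 339 − 335 = 4 bands formed after it.
4 bands at 2 per year is 4 / 2 = 2 years.
The band at the ventral margin is 1881 CE, so the winter growth check dates to 1881 − 2 = 1879 CE.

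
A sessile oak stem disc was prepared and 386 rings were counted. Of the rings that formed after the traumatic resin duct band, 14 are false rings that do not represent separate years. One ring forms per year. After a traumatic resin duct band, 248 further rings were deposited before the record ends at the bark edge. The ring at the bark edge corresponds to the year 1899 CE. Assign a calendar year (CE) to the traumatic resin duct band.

248 rings post-date the traumatic resin duct band.
Excluding 14 false rings: 248 − 14 = 234.
1899 − 234 = 1665 CE.

1665 CE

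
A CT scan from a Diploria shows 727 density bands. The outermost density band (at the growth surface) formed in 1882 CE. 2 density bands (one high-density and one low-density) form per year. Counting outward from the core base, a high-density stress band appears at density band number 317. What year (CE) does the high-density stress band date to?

1677 CE

Between density band 317 and the growth surface there are 727 − 317 = 410 density bands.
Dividing by 2 density bands per year: 410 / 2 = 205 years.
The density band at the growth surface is 1882 CE, so the high-density stress band dates to 1882 − 205 = 1677 CE.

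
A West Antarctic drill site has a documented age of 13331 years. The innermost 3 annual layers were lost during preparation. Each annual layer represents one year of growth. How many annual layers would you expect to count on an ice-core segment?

13328 annual layers

One annual layer per year gives 13331 annual layers over 13331 years.
Subtracting the 3 annual layers not captured gives 13331 − 3 = 13328 annual layers in the record.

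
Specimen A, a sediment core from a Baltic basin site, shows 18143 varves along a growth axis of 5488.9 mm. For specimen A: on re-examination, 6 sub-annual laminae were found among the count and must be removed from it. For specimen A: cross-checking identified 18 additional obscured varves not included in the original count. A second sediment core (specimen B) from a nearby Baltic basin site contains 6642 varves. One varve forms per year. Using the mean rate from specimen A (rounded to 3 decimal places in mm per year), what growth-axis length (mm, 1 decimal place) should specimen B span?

Specimen A: after corrections the count is 18143 − 6 + 18 = 18155 varves.
A: 5488.9 mm over 18155 years gives 5488.9 / 18155 ≈ 0.302 mm/yr.
B's length ≈ 0.302 × 6642 = 2005.9 mm.

2005.9 mm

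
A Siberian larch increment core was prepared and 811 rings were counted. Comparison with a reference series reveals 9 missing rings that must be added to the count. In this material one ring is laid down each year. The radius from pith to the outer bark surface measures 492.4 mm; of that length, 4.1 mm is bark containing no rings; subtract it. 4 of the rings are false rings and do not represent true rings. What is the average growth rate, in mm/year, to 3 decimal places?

True ring count = 811 − 4 + 9 = 816.
Net length = 492.4 − 4.1 = 488.3 mm.
488.3 mm over 816 years gives 488.3 / 816 ≈ 0.598 mm/year.

0.598 mm/year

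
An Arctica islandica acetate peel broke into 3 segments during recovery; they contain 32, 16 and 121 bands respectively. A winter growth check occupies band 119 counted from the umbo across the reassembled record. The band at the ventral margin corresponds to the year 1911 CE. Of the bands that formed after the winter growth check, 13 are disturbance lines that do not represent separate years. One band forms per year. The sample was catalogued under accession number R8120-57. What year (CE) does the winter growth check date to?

1874 CE

Total bands = 32 + 16 + 121 = 169.
The winter growth check sits at band 119 from the umbo, so 169 − 119 = 50 bands formed after it.
50 − 13 false = 37 true bands after the winter growth check.
1911 − 37 = 1874 CE.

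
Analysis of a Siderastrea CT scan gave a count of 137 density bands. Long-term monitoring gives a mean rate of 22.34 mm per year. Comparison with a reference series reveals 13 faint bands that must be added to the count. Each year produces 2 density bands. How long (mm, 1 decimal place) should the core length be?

Adjusted count: 137 + 13 = 150 density bands.
150 density bands at 2 per year is 150 / 2 = 75 years.
75 years at 22.34 mm/year gives 22.34 × 75 = 1675.5 mm.

1675.5 mm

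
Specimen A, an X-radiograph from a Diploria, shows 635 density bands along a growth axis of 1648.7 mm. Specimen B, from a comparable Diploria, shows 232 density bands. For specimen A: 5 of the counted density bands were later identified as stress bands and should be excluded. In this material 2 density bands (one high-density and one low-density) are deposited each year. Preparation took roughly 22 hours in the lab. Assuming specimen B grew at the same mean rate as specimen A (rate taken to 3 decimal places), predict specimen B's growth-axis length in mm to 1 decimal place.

Specimen A: after corrections the count is 635 − 5 = 630 density bands.
Specimen A: dividing by 2 density bands per year: 630 / 2 = 315 years.
A: 1648.7 mm over 315 years gives 1648.7 / 315 ≈ 5.234 mm/yr.
Specimen B: 232 density bands at 2 per year is 232 / 2 = 116 years. For B, 5.234 mm/year × 116 years = 607.1 mm.

607.1 mm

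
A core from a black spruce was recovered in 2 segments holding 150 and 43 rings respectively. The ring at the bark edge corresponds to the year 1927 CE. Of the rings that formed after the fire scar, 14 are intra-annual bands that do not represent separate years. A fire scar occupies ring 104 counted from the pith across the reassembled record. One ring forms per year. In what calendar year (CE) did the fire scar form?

1852 CE

Total rings = 150 + 43 = 193.
The fire scar sits at ring 104 from the pith, so 193 − 104 = 89 rings formed after it.
89 − 14 false = 75 true rings after the fire scar.
Counting back 75 years from 1927 CE places the fire scar in 1927 − 75 = 1852 CE.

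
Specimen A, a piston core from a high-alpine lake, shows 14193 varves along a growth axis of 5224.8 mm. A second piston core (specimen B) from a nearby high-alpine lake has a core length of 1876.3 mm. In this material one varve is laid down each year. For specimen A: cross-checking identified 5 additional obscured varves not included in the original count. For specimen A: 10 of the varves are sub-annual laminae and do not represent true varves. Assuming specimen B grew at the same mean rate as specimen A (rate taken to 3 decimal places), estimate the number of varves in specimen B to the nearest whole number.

5099 varves

Specimen A: true varve count = 14193 − 10 + 5 = 14188.
A: Extension rate ≈ 5224.8 / 14188 = 0.368 mm per year.
Specimen B: 1876.3 mm / 0.368 mm per year = 5098.64 years ≈ 5099 varves.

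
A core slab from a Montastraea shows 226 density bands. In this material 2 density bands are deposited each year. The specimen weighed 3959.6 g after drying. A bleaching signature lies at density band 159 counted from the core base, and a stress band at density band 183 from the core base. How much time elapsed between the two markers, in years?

The two markers are separated by 183 − 159 = 24 density bands.
With 2 density bands per year, 24 / 2 = 12 years.

12 yr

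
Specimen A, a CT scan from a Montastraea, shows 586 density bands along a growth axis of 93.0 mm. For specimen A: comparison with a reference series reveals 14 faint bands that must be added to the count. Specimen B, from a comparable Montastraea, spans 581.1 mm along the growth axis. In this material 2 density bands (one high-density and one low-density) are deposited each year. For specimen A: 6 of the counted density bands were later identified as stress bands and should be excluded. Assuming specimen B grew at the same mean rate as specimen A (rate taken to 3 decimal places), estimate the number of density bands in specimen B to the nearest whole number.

3713 density bands

Specimen A: adjusted count: 586 − 6 + 14 = 594 density bands.
Specimen A: dividing by 2 density bands per year: 594 / 2 = 297 years.
A: 93.0 mm over 297 years gives 93.0 / 297 ≈ 0.313 mm/yr.
B spans 581.1 / 0.313 = 1856.55 years; at 2 density bands per year that is 1856.55 × 2 ≈ 3713 density bands.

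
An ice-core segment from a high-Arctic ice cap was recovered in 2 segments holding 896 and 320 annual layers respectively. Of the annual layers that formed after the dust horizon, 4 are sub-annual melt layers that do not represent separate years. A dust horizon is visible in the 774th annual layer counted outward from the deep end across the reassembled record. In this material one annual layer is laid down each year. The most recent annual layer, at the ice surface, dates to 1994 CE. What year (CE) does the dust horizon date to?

1556 CE

Total annual layers = 896 + 320 = 1216.
The dust horizon sits at annual layer 774 from the deep end, so 1216 − 774 = 442 annual layers formed after it.
442 − 4 false = 438 true annual layers after the dust horizon.
1994 − 438 = 1556 CE.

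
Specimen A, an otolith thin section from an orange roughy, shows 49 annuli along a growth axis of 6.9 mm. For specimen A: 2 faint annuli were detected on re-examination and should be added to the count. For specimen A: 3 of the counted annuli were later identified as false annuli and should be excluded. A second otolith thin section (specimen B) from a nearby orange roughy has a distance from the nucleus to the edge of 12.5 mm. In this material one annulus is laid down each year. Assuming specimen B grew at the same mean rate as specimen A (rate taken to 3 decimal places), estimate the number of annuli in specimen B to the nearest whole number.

Specimen A: true annulus count = 49 − 3 + 2 = 48.
A: Mean rate = 6.9 mm / 48 years ≈ 0.144 mm per year.
Specimen B: 12.5 mm / 0.144 mm per year = 86.81 years ≈ 87 annuli.

87 annuli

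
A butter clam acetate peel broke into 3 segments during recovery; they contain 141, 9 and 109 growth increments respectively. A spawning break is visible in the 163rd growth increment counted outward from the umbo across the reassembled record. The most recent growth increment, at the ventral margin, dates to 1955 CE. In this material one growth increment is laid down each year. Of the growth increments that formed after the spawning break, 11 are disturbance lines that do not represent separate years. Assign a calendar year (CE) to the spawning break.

Total growth increments = 141 + 9 + 109 = 259.
Between growth increment 163 and the ventral margin there are 259 − 163 = 96 growth increments.
96 − 11 false = 85 true growth increments after the spawning break.
1955 − 85 = 1870 CE.

1870 CE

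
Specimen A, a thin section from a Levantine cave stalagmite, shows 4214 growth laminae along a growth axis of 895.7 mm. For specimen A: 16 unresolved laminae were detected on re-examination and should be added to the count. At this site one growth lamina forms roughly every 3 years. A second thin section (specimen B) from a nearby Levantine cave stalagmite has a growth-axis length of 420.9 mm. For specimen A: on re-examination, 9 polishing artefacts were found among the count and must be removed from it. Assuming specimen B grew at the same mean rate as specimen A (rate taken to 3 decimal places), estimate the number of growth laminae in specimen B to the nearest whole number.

1976 growth laminae

Specimen A: adjusted count: 4214 − 9 + 16 = 4221 growth laminae.
Specimen A: multiplying by 3 years per growth lamina: 4221 × 3 = 12663 years.
A: Mean rate = 895.7 mm / 12663 years ≈ 0.071 mm/year.
Specimen B: 420.9 mm / 0.071 mm per year = 5928.17 years; at 3 years per growth lamina that is 5928.17 / 3 ≈ 1976 growth laminae.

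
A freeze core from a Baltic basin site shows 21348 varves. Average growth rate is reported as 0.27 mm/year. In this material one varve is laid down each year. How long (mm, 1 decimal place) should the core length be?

The record spans 21348 years at 0.27 mm per year.
21348 years at 0.27 mm/year gives 0.27 × 21348 = 5764.0 mm.

5764.0 mm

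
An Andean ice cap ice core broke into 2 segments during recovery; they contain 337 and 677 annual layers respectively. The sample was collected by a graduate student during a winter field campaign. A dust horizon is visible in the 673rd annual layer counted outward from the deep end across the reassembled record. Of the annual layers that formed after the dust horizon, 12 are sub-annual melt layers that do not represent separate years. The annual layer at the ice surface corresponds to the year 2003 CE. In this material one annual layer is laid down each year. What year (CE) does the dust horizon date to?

Total annual layers = 337 + 677 = 1014.
The dust horizon sits at annual layer 673 from the deep end, so 1014 − 673 = 341 annual layers formed after it.
341 − 12 false = 329 true annual layers after the dust horizon.
The annual layer at the ice surface is 2003 CE, so the dust horizon dates to 2003 − 329 = 1674 CE.

1674 CE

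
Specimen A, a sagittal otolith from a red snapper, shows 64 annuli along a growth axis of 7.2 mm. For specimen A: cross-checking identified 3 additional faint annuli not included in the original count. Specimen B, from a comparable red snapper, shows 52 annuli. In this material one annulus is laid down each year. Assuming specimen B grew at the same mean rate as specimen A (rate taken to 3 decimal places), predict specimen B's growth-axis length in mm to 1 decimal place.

Specimen A: after corrections the count is 64 + 3 = 67 annuli.
A: Extension rate ≈ 7.2 / 67 = 0.107 mm/year.
For B, 0.107 mm/year × 52 years = 5.6 mm.

5.6 mm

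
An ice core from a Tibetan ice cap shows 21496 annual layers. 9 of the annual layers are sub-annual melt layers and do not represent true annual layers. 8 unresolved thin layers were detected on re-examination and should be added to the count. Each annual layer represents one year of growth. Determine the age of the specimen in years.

Adjusted count: 21496 − 9 + 8 = 21495 annual layers.
One annual layer per year makes the duration 21495 years.

21495 years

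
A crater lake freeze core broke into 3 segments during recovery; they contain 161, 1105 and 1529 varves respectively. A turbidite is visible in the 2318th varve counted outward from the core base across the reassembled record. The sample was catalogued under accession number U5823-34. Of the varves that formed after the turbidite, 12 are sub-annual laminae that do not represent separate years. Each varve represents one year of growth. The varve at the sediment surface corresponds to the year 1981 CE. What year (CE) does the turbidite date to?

Total varves = 161 + 1105 + 1529 = 2795.
Between varve 2318 and the sediment surface there are 2795 − 2318 = 477 varves.
477 − 12 false = 465 true varves after the turbidite.
The varve at the sediment surface is 1981 CE, so the turbidite dates to 1981 − 465 = 1516 CE.

1516 CE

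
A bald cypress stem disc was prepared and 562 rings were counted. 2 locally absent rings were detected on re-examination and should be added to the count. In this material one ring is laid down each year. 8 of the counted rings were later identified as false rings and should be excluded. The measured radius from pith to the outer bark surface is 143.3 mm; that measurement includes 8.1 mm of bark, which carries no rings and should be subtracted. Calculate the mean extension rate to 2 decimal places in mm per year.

Adjusted count: 562 − 8 + 2 = 556 rings.
Removing the 8.1 mm offcut leaves 143.3 − 8.1 = 135.2 mm.
Extension rate ≈ 135.2 / 556 = 0.24 mm per year.

0.24 mm per year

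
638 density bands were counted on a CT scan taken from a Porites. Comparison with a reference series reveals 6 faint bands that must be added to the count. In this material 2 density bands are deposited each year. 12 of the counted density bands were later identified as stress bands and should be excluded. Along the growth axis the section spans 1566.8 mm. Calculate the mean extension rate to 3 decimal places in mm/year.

4.958 mm/year

True density band count = 638 − 12 + 6 = 632.
With 2 density bands per year, 632 / 2 = 316 years.
1566.8 mm over 316 years gives 1566.8 / 316 ≈ 4.958 mm/year.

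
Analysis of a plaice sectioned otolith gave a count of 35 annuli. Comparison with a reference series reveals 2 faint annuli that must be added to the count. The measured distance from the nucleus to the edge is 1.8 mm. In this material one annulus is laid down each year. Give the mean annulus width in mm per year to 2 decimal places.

0.05 mm per year

After corrections the count is 35 + 2 = 37 annuli.
Extension rate ≈ 1.8 / 37 = 0.05 mm per year.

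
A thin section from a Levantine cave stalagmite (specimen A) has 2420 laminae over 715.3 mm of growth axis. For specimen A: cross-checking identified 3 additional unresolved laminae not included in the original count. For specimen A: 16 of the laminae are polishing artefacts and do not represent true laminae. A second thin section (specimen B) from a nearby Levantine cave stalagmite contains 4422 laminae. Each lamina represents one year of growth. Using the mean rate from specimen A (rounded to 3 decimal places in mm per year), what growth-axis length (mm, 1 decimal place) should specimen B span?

1313.3 mm

Specimen A: true lamina count = 2420 − 16 + 3 = 2407.
A: 715.3 mm over 2407 years gives 715.3 / 2407 ≈ 0.297 mm per year.
For B, 0.297 mm/year × 4422 years = 1313.3 mm.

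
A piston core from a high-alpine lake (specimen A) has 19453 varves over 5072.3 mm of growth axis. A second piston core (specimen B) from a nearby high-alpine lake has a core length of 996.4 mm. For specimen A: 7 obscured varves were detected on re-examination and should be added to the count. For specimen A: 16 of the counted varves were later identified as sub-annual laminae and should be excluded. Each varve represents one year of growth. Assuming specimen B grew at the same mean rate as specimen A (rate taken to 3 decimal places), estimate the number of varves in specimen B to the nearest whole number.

Specimen A: after corrections the count is 19453 − 16 + 7 = 19444 varves.
A: 5072.3 mm over 19444 years gives 5072.3 / 19444 ≈ 0.261 mm/year.
B spans 996.4 / 0.261 = 3817.62 years ≈ 3818 varves.

3818 varves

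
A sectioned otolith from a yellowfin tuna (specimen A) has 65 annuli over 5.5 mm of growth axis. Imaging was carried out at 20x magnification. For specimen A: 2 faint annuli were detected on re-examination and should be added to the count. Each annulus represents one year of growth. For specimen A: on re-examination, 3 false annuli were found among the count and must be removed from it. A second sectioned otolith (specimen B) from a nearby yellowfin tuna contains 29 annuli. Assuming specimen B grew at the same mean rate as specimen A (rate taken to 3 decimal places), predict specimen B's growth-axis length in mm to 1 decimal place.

Specimen A: after corrections the count is 65 − 3 + 2 = 64 annuli.
A: Extension rate ≈ 5.5 / 64 = 0.086 mm/yr.
For B, 0.086 mm/year × 29 years = 2.5 mm.

2.5 mm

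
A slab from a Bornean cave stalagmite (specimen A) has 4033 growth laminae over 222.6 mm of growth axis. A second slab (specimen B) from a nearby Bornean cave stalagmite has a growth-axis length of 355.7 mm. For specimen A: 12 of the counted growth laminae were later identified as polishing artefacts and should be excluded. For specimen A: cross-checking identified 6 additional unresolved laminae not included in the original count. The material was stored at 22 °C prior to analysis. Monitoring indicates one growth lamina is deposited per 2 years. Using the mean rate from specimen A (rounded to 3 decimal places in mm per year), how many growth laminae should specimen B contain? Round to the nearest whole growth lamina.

Specimen A: true growth lamina count = 4033 − 12 + 6 = 4027.
Specimen A: multiplying by 2 years per growth lamina: 4027 × 2 = 8054 years.
A: 222.6 mm over 8054 years gives 222.6 / 8054 ≈ 0.028 mm per year.
Specimen B: 355.7 mm / 0.028 mm per year = 12703.57 years; at 2 years per growth lamina that is 12703.57 / 2 ≈ 6352 growth laminae.

6352 growth laminae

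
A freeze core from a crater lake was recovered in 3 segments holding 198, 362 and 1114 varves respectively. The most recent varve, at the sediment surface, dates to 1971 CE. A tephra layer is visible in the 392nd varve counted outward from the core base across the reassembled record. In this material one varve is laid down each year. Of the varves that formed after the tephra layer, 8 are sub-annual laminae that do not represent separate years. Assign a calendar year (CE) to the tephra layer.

697 CE

Total varves = 198 + 362 + 1114 = 1674.
1674 − 392 = 1282 varves lie beyond the tephra layer toward the sediment surface.
Removing the 8 false varves leaves 1282 − 8 = 1274 true varves beyond the tephra layer.
The varve at the sediment surface is 1971 CE, so the tephra layer dates to 1971 − 1274 = 697 CE.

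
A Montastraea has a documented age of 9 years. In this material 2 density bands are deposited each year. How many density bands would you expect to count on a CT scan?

18 density bands

9 years at 2 density bands per year gives 9 × 2 = 18 density bands.
So 18 density bands should be present.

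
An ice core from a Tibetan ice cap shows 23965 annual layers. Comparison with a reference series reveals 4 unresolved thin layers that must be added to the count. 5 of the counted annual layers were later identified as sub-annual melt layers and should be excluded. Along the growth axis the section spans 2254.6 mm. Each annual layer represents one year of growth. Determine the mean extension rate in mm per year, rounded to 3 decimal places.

After corrections the count is 23965 − 5 + 4 = 23964 annual layers.
Extension rate ≈ 2254.6 / 23964 = 0.094 mm per year.

0.094 mm per year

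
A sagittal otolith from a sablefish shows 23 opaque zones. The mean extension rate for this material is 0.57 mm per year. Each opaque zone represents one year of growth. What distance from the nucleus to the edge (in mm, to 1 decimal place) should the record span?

13.1 mm

The record spans 23 years at 0.57 mm per year.
Predicted length = 0.57 mm/year × 23 years = 13.1 mm.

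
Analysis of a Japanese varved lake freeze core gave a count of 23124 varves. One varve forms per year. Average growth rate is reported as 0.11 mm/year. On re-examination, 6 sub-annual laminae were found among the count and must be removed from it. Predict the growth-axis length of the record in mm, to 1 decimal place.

2543.0 mm

Correcting the raw count gives 23124 − 6 = 23118 true varves.
23118 years at 0.11 mm/year gives 0.11 × 23118 = 2543.0 mm.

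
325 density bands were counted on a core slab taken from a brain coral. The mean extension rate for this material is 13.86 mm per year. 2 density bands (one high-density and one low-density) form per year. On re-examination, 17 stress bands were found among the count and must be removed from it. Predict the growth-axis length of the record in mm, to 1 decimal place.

2134.4 mm

True density band count = 325 − 17 = 308.
308 density bands at 2 per year is 308 / 2 = 154 years.
Predicted length = 13.86 mm/year × 154 years = 2134.4 mm.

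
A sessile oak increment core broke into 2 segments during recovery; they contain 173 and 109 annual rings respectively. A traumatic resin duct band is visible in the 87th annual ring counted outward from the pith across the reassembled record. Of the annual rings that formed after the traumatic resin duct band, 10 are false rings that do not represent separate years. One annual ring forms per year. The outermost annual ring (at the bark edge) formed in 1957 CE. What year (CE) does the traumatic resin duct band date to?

Total annual rings = 173 + 109 = 282.
The traumatic resin duct band sits at annual ring 87 from the pith, so 282 − 87 = 195 annual rings formed after it.
195 − 10 false = 185 true annual rings after the traumatic resin duct band.
Counting back 185 years from 1957 CE places the traumatic resin duct band in 1957 − 185 = 1772 CE.

1772 CE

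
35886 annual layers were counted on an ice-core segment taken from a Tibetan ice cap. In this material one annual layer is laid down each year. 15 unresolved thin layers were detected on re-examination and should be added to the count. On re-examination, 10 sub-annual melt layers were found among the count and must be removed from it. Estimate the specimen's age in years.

35891 years

Correcting the raw count gives 35886 − 10 + 15 = 35891 true annual layers.
One annual layer per year makes the duration 35891 years.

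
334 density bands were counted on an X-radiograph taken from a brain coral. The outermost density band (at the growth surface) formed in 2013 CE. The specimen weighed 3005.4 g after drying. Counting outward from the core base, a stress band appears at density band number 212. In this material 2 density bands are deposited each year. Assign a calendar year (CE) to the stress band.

The stress band sits at density band 212 from the core base, so 334 − 212 = 122 density bands formed after it.
122 density bands at 2 per year is 122 / 2 = 61 years.
2013 − 61 = 1952 CE.

1952 CE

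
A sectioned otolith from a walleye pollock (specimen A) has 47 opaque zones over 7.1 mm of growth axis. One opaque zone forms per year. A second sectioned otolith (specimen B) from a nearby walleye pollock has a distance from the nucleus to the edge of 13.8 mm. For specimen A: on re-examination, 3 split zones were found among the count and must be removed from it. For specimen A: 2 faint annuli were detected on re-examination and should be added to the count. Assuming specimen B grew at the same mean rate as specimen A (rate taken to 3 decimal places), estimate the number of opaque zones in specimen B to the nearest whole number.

90 opaque zones

Specimen A: after corrections the count is 47 − 3 + 2 = 46 opaque zones.
A: Extension rate ≈ 7.1 / 46 = 0.154 mm/yr.
B spans 13.8 / 0.154 = 89.61 years ≈ 90 opaque zones.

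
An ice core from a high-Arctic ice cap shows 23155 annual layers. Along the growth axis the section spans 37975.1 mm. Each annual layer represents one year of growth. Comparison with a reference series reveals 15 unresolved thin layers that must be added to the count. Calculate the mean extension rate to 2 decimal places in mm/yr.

Adjusted count: 23155 + 15 = 23170 annual layers.
Extension rate ≈ 37975.1 / 23170 = 1.64 mm/yr.

1.64 mm/yr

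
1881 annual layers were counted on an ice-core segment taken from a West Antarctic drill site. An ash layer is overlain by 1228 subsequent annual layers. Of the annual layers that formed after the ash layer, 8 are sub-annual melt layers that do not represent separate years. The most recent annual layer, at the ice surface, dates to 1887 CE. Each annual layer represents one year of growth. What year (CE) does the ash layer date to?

There are 1228 annual layers younger than the ash layer.
Excluding 8 false annual layers: 1228 − 8 = 1220.
The annual layer at the ice surface is 1887 CE, so the ash layer dates to 1887 − 1220 = 667 CE.

667 CE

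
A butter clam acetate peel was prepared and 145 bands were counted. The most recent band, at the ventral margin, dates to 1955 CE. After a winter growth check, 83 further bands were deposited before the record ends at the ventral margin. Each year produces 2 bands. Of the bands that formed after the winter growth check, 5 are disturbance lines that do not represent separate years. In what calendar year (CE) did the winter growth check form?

There are 83 bands younger than the winter growth check.
Excluding 5 false bands: 83 − 5 = 78.
With 2 bands per year, 78 / 2 = 39 years.
1955 − 39 = 1916 CE.

1916 CE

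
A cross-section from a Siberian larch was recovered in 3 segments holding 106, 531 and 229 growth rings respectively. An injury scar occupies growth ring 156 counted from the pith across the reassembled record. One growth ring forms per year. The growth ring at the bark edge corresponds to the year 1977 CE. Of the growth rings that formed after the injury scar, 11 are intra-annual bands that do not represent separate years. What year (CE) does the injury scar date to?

1278 CE

Total growth rings = 106 + 531 + 229 = 866.
The injury scar sits at growth ring 156 from the pith, so 866 − 156 = 710 growth rings formed after it.
Excluding 11 false growth rings: 710 − 11 = 699.
The growth ring at the bark edge is 1977 CE, so the injury scar dates to 1977 − 699 = 1278 CE.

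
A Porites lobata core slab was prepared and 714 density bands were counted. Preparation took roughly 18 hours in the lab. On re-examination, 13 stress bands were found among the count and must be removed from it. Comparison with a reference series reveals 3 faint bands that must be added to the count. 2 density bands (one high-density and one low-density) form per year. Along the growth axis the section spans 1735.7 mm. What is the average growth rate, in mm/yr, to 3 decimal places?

4.931 mm/yr

True density band count = 714 − 13 + 3 = 704.
Dividing by 2 density bands per year: 704 / 2 = 352 years.
Extension rate ≈ 1735.7 / 352 = 4.931 mm/yr.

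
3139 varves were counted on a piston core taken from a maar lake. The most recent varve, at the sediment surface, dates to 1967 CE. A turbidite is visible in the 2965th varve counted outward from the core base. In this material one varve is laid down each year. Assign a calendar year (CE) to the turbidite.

1793 CE

Between varve 2965 and the sediment surface there are 3139 − 2965 = 174 varves.
Counting back 174 years from 1967 CE places the turbidite in 1967 − 174 = 1793 CE.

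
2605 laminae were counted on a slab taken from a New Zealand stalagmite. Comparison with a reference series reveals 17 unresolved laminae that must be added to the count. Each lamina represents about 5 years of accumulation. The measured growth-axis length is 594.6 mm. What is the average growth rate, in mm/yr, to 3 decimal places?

After corrections the count is 2605 + 17 = 2622 laminae.
At 5 years per lamina, 2622 × 5 = 13110 years.
Extension rate ≈ 594.6 / 13110 = 0.045 mm/yr.

0.045 mm/yr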